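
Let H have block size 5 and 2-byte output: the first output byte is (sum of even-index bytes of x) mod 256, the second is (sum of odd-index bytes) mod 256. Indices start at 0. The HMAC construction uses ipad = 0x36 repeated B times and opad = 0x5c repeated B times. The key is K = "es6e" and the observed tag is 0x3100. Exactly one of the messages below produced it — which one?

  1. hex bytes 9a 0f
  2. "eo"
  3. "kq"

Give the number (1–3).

Key "es6e" = 65 73 36 65 is 4 bytes ≤ B = 5; zero-pad to 5 bytes: K' = 65 73 36 65 00.
K' ⊕ ipad = 53 45 00 53 36; K' ⊕ opad = 39 2f 6a 39 5c.
m1: inner = H(53 45 00 53 36 9a 0f) = 98 32; tag = H(39 2f 6a 39 5c 98 32) = 3100 ← matches
m2: inner = H(53 45 00 53 36 65 6f) = f8 fd; tag = H(39 2f 6a 39 5c f8 fd) = fc60
m3: inner = H(53 45 00 53 36 6b 71) = fa 03; tag = H(39 2f 6a 39 5c fa 03) = 0262

1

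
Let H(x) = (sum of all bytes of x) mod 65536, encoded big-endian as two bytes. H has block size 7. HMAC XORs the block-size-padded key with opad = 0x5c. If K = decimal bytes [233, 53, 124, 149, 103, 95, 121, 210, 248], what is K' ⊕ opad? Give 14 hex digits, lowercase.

Key decimal bytes [233, 53, 124, 149, 103, 95, 121, 210, 248] = e9 35 7c 95 67 5f 79 d2 f8 is 9 bytes > B = 7, so hash it first: H(key) = 05 38, then zero-pad to 7 bytes: K' = 05 38 00 00 00 00 00.
XOR each byte with 0x5c: 05⊕5c=59, 38⊕5c=64, 00⊕5c=5c, 00⊕5c=5c, 00⊕5c=5c, 00⊕5c=5c, 00⊕5c=5c.

59645c5c5c5c5c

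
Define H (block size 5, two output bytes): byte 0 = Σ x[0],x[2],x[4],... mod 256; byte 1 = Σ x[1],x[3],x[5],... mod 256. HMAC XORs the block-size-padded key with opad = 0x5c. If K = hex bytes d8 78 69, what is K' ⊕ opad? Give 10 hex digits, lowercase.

Key hex bytes d8 78 69 is 3 bytes ≤ B = 5; zero-pad to 5 bytes: K' = d8 78 69 00 00.
XOR each byte with 0x5c: d8⊕5c=84, 78⊕5c=24, 69⊕5c=35, 00⊕5c=5c, 00⊕5c=5c.

8424355c5c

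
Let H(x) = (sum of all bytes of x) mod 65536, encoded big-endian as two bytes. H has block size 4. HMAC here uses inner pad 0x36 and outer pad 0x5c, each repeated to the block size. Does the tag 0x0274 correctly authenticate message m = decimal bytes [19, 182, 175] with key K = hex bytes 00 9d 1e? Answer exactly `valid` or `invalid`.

valid

Key hex bytes 00 9d 1e is 3 bytes ≤ B = 4; zero-pad to 4 bytes: K' = 00 9d 1e 00.
K' ⊕ ipad = 36 ab 28 36; K' ⊕ opad = 5c c1 42 5c.
Inner hash: sum = 54+171+40+54+19+182+175 = 695 → 02 b7.
Outer hash (recomputed tag): sum = 92+193+66+92+2+183 = 628 → 02 74.
Recomputed tag = 0274; claimed = 0274 → match.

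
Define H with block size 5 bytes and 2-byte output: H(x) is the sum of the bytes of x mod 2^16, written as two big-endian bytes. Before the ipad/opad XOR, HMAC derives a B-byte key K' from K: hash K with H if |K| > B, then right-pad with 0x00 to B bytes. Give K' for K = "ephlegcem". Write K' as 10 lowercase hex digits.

|K| = 9 > B = 5, so first hash the key.
H(K): sum = 101+112+104+108+101+103+99+101+109 = 938 → 03 aa.
Zero-pad H(K) = 03 aa to 5 bytes: K' = 03 aa 00 00 00.

03aa000000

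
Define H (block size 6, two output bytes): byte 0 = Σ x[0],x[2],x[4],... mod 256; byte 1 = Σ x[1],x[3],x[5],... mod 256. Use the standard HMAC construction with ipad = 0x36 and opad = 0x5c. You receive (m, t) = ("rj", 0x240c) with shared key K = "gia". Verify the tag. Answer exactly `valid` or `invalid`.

invalid

Key "gia" = 67 69 61 is 3 bytes ≤ B = 6; zero-pad to 6 bytes: K' = 67 69 61 00 00 00.
K' ⊕ ipad = 51 5f 57 36 36 36; K' ⊕ opad = 3b 35 3d 5c 5c 5c.
Inner hash: even-index sum = 336 mod 256 = 80; odd-index sum = 309 mod 256 = 53 → 50 35.
Outer hash (recomputed tag): even-index sum = 292 mod 256 = 36; odd-index sum = 290 mod 256 = 34 → 24 22.
Recomputed tag = 2422; claimed = 240c → mismatch.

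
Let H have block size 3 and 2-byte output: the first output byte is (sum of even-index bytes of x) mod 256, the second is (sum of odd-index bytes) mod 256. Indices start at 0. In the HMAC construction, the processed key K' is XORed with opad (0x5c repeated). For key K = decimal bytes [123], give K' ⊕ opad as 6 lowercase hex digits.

275c5c

Key decimal bytes [123] = 7b is 1 byte ≤ B = 3; zero-pad to 3 bytes: K' = 7b 00 00.
XOR each byte with 0x5c: 7b⊕5c=27, 00⊕5c=5c, 00⊕5c=5c.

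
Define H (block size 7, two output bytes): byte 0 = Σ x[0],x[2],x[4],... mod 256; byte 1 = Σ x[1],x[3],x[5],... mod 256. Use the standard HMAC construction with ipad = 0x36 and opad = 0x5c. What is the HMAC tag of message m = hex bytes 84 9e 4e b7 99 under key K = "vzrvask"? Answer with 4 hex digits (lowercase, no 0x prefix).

Key "vzrvask" = 76 7a 72 76 61 73 6b is exactly B = 7 bytes: K' = 76 7a 72 76 61 73 6b.
K' ⊕ ipad = 40 4c 44 40 57 45 5d.  K' ⊕ opad = 2a 26 2e 2a 3d 2f 37.
Inner input = (K'⊕ipad) ∥ m = 40 4c 44 40 57 45 5d ∥ 84 9e 4e b7 99.
Inner hash: even-index sum = 653 mod 256 = 141; odd-index sum = 572 mod 256 = 60 → 8d 3c.
Outer input = (K'⊕opad) ∥ inner = 2a 26 2e 2a 3d 2f 37 ∥ 8d 3c.
Outer hash (tag): even-index sum = 264 mod 256 = 8; odd-index sum = 268 mod 256 = 12 → 08 0c.

080c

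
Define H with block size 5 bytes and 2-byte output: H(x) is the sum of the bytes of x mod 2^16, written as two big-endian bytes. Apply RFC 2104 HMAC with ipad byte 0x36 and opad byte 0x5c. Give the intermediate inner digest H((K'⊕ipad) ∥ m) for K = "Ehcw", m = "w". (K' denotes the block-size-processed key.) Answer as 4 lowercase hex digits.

Key "Ehcw" = 45 68 63 77 is 4 bytes ≤ B = 5; zero-pad to 5 bytes: K' = 45 68 63 77 00.
K' ⊕ ipad = 73 5e 55 41 36.
Inner input = 73 5e 55 41 36 ∥ 77.
Inner hash: sum = 115+94+85+65+54+119 = 532 → 02 14.

0214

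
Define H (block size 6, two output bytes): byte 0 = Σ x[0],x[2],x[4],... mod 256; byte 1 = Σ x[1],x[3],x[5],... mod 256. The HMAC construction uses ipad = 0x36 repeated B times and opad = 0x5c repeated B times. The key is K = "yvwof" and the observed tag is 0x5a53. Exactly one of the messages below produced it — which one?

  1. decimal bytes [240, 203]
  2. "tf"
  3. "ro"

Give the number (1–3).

Key "yvwof" = 79 76 77 6f 66 is 5 bytes ≤ B = 6; zero-pad to 6 bytes: K' = 79 76 77 6f 66 00.
K' ⊕ ipad = 4f 40 41 59 50 36; K' ⊕ opad = 25 2a 2b 33 3a 5c.
m1: inner = H(4f 40 41 59 50 36 f0 cb) = d0 9a; tag = H(25 2a 2b 33 3a 5c d0 9a) = 5a53 ← matches
m2: inner = H(4f 40 41 59 50 36 74 66) = 54 35; tag = H(25 2a 2b 33 3a 5c 54 35) = deee
m3: inner = H(4f 40 41 59 50 36 72 6f) = 52 3e; tag = H(25 2a 2b 33 3a 5c 52 3e) = dcf7

1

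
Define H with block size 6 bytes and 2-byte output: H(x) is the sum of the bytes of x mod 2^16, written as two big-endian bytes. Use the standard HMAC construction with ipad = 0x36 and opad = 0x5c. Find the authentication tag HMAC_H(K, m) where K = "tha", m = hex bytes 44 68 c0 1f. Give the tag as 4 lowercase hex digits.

Key "tha" = 74 68 61 is 3 bytes ≤ B = 6; zero-pad to 6 bytes: K' = 74 68 61 00 00 00.
K' ⊕ ipad = 42 5e 57 36 36 36.  K' ⊕ opad = 28 34 3d 5c 5c 5c.
Inner input = (K'⊕ipad) ∥ m = 42 5e 57 36 36 36 ∥ 44 68 c0 1f.
Inner hash: sum = 66+94+87+54+54+54+68+104+192+31 = 804 → 03 24.
Outer input = (K'⊕opad) ∥ inner = 28 34 3d 5c 5c 5c ∥ 03 24.
Outer hash (tag): sum = 40+52+61+92+92+92+3+36 = 468 → 01 d4.

01d4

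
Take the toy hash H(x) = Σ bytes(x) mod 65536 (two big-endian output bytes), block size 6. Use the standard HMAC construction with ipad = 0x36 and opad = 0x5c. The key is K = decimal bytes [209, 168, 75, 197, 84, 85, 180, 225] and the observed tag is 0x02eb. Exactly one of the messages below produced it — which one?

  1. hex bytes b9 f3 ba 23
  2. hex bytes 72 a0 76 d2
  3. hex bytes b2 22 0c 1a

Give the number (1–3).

Key decimal bytes [209, 168, 75, 197, 84, 85, 180, 225] = d1 a8 4b c5 54 55 b4 e1 is 8 bytes > B = 6, so hash it first: H(key) = 04 c7, then zero-pad to 6 bytes: K' = 04 c7 00 00 00 00.
K' ⊕ ipad = 32 f1 36 36 36 36; K' ⊕ opad = 58 9b 5c 5c 5c 5c.
m1: inner = H(32 f1 36 36 36 36 b9 f3 ba 23) = 04 84; tag = H(58 9b 5c 5c 5c 5c 04 84) = 02eb ← matches
m2: inner = H(32 f1 36 36 36 36 72 a0 76 d2) = 04 55; tag = H(58 9b 5c 5c 5c 5c 04 55) = 02bc
m3: inner = H(32 f1 36 36 36 36 b2 22 0c 1a) = 02 f5; tag = H(58 9b 5c 5c 5c 5c 02 f5) = 035a

1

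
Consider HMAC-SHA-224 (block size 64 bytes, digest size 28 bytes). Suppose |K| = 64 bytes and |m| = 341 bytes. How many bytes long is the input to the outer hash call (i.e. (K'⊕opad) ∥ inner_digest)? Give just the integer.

Key is 64 ≤ 64 bytes, zero-padded: |K'| = 64.
Outer input = (K'⊕opad) ∥ H(inner) → 64 + 28 = 92 bytes.

92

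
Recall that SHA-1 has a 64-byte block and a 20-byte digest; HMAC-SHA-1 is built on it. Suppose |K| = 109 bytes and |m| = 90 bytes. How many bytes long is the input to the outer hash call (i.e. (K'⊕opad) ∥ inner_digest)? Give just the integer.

84

Key is 109 > 64 bytes, so it is hashed to 20 bytes then zero-padded to 64: |K'| = 64.
Outer input = (K'⊕opad) ∥ H(inner) → 64 + 20 = 84 bytes.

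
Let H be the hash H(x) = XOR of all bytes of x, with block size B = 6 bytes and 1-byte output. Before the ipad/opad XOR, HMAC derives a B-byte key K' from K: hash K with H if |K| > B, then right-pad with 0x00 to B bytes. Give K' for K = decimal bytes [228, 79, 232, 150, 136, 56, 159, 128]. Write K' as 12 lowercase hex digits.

7a0000000000

|K| = 8 > B = 6, so first hash the key.
H(K): XOR e4⊕4f⊕e8⊕96⊕88⊕38⊕9f⊕80 = 7a.
Zero-pad H(K) = 7a to 6 bytes: K' = 7a 00 00 00 00 00.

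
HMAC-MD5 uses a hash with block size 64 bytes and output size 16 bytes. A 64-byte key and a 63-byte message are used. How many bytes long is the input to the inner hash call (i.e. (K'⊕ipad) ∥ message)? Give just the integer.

Key is 64 ≤ 64 bytes, zero-padded: |K'| = 64.
Inner input = (K'⊕ipad) ∥ m → 64 + 63 = 127 bytes.

127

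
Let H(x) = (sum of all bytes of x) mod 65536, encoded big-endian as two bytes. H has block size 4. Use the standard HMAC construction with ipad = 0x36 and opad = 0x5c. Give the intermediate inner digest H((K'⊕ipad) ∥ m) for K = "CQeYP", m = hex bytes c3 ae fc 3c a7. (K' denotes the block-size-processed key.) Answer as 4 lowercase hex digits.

0487

Key "CQeYP" = 43 51 65 59 50 is 5 bytes > B = 4, so hash it first: H(key) = 01 a2, then zero-pad to 4 bytes: K' = 01 a2 00 00.
K' ⊕ ipad = 37 94 36 36.
Inner input = 37 94 36 36 ∥ c3 ae fc 3c a7.
Inner hash: sum = 55+148+54+54+195+174+252+60+167 = 1159 → 04 87.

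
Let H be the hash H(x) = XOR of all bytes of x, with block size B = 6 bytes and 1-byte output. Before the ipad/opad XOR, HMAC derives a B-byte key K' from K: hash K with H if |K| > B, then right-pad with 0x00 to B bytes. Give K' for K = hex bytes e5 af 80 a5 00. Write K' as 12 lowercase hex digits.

e5af80a50000

Key hex bytes e5 af 80 a5 00 is 5 bytes ≤ B = 6; zero-pad to 6 bytes: K' = e5 af 80 a5 00 00.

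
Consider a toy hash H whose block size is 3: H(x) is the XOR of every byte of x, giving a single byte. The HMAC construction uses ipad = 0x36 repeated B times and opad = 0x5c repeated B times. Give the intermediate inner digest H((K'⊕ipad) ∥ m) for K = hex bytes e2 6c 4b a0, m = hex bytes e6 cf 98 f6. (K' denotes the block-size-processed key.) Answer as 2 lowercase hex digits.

14

Key hex bytes e2 6c 4b a0 is 4 bytes > B = 3, so hash it first: H(key) = 65, then zero-pad to 3 bytes: K' = 65 00 00.
K' ⊕ ipad = 53 36 36.
Inner input = 53 36 36 ∥ e6 cf 98 f6.
Inner hash: XOR 53⊕36⊕36⊕e6⊕cf⊕98⊕f6 = 14.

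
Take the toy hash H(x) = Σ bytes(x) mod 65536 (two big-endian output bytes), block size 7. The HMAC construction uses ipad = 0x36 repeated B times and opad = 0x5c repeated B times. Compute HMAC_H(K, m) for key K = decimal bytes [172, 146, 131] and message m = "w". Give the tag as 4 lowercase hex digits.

0452

Key decimal bytes [172, 146, 131] = ac 92 83 is 3 bytes ≤ B = 7; zero-pad to 7 bytes: K' = ac 92 83 00 00 00 00.
K' ⊕ ipad = 9a a4 b5 36 36 36 36.  K' ⊕ opad = f0 ce df 5c 5c 5c 5c.
Inner input = (K'⊕ipad) ∥ m = 9a a4 b5 36 36 36 36 ∥ 77.
Inner hash: sum = 154+164+181+54+54+54+54+119 = 834 → 03 42.
Outer input = (K'⊕opad) ∥ inner = f0 ce df 5c 5c 5c 5c ∥ 03 42.
Outer hash (tag): sum = 240+206+223+92+92+92+92+3+66 = 1106 → 04 52.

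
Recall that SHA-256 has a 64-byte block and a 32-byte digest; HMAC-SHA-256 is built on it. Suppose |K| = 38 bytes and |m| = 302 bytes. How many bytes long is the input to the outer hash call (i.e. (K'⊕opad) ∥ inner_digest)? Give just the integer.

Key is 38 ≤ 64 bytes, zero-padded: |K'| = 64.
Outer input = (K'⊕opad) ∥ H(inner) → 64 + 32 = 96 bytes.

96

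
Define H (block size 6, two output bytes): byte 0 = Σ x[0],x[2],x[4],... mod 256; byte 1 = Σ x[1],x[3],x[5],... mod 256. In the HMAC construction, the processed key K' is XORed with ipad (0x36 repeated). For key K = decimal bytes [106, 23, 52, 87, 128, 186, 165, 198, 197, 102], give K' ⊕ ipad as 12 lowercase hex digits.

be6236363636

Key decimal bytes [106, 23, 52, 87, 128, 186, 165, 198, 197, 102] = 6a 17 34 57 80 ba a5 c6 c5 66 is 10 bytes > B = 6, so hash it first: H(key) = 88 54, then zero-pad to 6 bytes: K' = 88 54 00 00 00 00.
XOR each byte with 0x36: 88⊕36=be, 54⊕36=62, 00⊕36=36, 00⊕36=36, 00⊕36=36, 00⊕36=36.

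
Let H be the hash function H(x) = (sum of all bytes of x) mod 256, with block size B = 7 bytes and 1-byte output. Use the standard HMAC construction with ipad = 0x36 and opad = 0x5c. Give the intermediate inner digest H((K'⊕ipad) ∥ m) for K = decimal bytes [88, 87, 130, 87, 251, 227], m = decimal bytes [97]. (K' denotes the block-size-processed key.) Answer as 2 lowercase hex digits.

1d

Key decimal bytes [88, 87, 130, 87, 251, 227] = 58 57 82 57 fb e3 is 6 bytes ≤ B = 7; zero-pad to 7 bytes: K' = 58 57 82 57 fb e3 00.
K' ⊕ ipad = 6e 61 b4 61 cd d5 36.
Inner input = 6e 61 b4 61 cd d5 36 ∥ 61.
Inner hash: sum = 110+97+180+97+205+213+54+97 = 1053; mod 256 = 29 → 1d.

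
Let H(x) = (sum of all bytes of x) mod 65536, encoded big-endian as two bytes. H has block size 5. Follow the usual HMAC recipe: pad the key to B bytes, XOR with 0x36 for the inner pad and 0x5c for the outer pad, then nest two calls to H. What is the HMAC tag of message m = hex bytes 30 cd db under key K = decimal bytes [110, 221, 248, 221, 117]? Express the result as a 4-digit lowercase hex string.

021d

Key decimal bytes [110, 221, 248, 221, 117] = 6e dd f8 dd 75 is exactly B = 5 bytes: K' = 6e dd f8 dd 75.
K' ⊕ ipad = 58 eb ce eb 43.  K' ⊕ opad = 32 81 a4 81 29.
Inner input = (K'⊕ipad) ∥ m = 58 eb ce eb 43 ∥ 30 cd db.
Inner hash: sum = 88+235+206+235+67+48+205+219 = 1303 → 05 17.
Outer input = (K'⊕opad) ∥ inner = 32 81 a4 81 29 ∥ 05 17.
Outer hash (tag): sum = 50+129+164+129+41+5+23 = 541 → 02 1d.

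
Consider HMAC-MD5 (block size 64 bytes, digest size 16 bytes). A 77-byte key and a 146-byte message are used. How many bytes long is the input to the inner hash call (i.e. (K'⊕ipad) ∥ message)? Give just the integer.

210

Key is 77 > 64 bytes, so it is hashed to 16 bytes then zero-padded to 64: |K'| = 64.
Inner input = (K'⊕ipad) ∥ m → 64 + 146 = 210 bytes.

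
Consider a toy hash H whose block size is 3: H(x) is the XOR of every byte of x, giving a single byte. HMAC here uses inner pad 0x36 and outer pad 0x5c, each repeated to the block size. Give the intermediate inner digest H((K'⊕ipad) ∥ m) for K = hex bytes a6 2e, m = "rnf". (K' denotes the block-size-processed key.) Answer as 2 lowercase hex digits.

c4

Key hex bytes a6 2e is 2 bytes ≤ B = 3; zero-pad to 3 bytes: K' = a6 2e 00.
K' ⊕ ipad = 90 18 36.
Inner input = 90 18 36 ∥ 72 6e 66.
Inner hash: XOR 90⊕18⊕36⊕72⊕6e⊕66 = c4.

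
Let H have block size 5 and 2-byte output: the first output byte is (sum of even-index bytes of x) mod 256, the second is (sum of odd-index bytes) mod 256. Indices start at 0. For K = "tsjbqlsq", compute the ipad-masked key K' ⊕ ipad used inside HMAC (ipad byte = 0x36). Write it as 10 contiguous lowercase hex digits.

f484363636

Key "tsjbqlsq" = 74 73 6a 62 71 6c 73 71 is 8 bytes > B = 5, so hash it first: H(key) = c2 b2, then zero-pad to 5 bytes: K' = c2 b2 00 00 00.
XOR each byte with 0x36: c2⊕36=f4, b2⊕36=84, 00⊕36=36, 00⊕36=36, 00⊕36=36.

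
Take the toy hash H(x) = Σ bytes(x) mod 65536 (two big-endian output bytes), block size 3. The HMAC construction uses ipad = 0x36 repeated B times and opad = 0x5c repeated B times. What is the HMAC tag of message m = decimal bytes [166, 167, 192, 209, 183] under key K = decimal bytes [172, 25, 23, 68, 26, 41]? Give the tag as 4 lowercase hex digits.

Key decimal bytes [172, 25, 23, 68, 26, 41] = ac 19 17 44 1a 29 is 6 bytes > B = 3, so hash it first: H(key) = 01 63, then zero-pad to 3 bytes: K' = 01 63 00.
K' ⊕ ipad = 37 55 36.  K' ⊕ opad = 5d 3f 5c.
Inner input = (K'⊕ipad) ∥ m = 37 55 36 ∥ a6 a7 c0 d1 b7.
Inner hash: sum = 55+85+54+166+167+192+209+183 = 1111 → 04 57.
Outer input = (K'⊕opad) ∥ inner = 5d 3f 5c ∥ 04 57.
Outer hash (tag): sum = 93+63+92+4+87 = 339 → 01 53.

0153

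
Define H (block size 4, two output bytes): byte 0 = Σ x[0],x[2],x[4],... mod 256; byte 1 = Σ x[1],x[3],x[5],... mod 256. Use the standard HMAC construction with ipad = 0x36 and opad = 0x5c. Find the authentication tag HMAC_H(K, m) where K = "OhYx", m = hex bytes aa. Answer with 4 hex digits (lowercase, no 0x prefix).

Key "OhYx" = 4f 68 59 78 is exactly B = 4 bytes: K' = 4f 68 59 78.
K' ⊕ ipad = 79 5e 6f 4e.  K' ⊕ opad = 13 34 05 24.
Inner input = (K'⊕ipad) ∥ m = 79 5e 6f 4e ∥ aa.
Inner hash: even-index sum = 402 mod 256 = 146; odd-index sum = 172 mod 256 = 172 → 92 ac.
Outer input = (K'⊕opad) ∥ inner = 13 34 05 24 ∥ 92 ac.
Outer hash (tag): even-index sum = 170 mod 256 = 170; odd-index sum = 260 mod 256 = 4 → aa 04.

aa04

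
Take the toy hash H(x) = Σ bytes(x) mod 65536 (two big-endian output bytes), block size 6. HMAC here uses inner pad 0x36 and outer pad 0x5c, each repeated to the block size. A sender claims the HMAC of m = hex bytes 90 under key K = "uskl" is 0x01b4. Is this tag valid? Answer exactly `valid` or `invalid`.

valid

Key "uskl" = 75 73 6b 6c is 4 bytes ≤ B = 6; zero-pad to 6 bytes: K' = 75 73 6b 6c 00 00.
K' ⊕ ipad = 43 45 5d 5a 36 36; K' ⊕ opad = 29 2f 37 30 5c 5c.
Inner hash: sum = 67+69+93+90+54+54+144 = 571 → 02 3b.
Outer hash (recomputed tag): sum = 41+47+55+48+92+92+2+59 = 436 → 01 b4.
Recomputed tag = 01b4; claimed = 01b4 → match.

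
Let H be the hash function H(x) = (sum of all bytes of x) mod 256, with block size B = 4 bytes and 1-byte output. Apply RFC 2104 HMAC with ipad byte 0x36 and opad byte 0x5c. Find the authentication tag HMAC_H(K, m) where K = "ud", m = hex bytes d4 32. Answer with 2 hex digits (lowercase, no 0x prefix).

Key "ud" = 75 64 is 2 bytes ≤ B = 4; zero-pad to 4 bytes: K' = 75 64 00 00.
K' ⊕ ipad = 43 52 36 36.  K' ⊕ opad = 29 38 5c 5c.
Inner input = (K'⊕ipad) ∥ m = 43 52 36 36 ∥ d4 32.
Inner hash: sum = 67+82+54+54+212+50 = 519; mod 256 = 7 → 07.
Outer input = (K'⊕opad) ∥ inner = 29 38 5c 5c ∥ 07.
Outer hash (tag): sum = 41+56+92+92+7 = 288; mod 256 = 32 → 20.

20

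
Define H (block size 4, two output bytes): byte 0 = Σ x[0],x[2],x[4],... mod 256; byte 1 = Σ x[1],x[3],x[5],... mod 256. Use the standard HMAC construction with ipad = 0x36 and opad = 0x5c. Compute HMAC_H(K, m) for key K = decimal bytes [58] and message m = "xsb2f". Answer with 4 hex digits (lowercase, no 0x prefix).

44c9

Key decimal bytes [58] = 3a is 1 byte ≤ B = 4; zero-pad to 4 bytes: K' = 3a 00 00 00.
K' ⊕ ipad = 0c 36 36 36.  K' ⊕ opad = 66 5c 5c 5c.
Inner input = (K'⊕ipad) ∥ m = 0c 36 36 36 ∥ 78 73 62 32 66.
Inner hash: even-index sum = 386 mod 256 = 130; odd-index sum = 273 mod 256 = 17 → 82 11.
Outer input = (K'⊕opad) ∥ inner = 66 5c 5c 5c ∥ 82 11.
Outer hash (tag): even-index sum = 324 mod 256 = 68; odd-index sum = 201 mod 256 = 201 → 44 c9.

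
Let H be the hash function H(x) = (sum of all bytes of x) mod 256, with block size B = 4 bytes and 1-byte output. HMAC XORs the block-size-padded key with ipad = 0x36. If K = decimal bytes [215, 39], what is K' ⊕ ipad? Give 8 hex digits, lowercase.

e1113636

Key decimal bytes [215, 39] = d7 27 is 2 bytes ≤ B = 4; zero-pad to 4 bytes: K' = d7 27 00 00.
XOR each byte with 0x36: d7⊕36=e1, 27⊕36=11, 00⊕36=36, 00⊕36=36.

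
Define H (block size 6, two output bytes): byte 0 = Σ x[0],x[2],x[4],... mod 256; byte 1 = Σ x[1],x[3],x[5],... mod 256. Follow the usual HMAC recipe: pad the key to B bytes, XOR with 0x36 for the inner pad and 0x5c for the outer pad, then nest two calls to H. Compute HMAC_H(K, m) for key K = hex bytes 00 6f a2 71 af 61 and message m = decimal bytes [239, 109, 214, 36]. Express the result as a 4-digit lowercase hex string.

7525

Key hex bytes 00 6f a2 71 af 61 is exactly B = 6 bytes: K' = 00 6f a2 71 af 61.
K' ⊕ ipad = 36 59 94 47 99 57.  K' ⊕ opad = 5c 33 fe 2d f3 3d.
Inner input = (K'⊕ipad) ∥ m = 36 59 94 47 99 57 ∥ ef 6d d6 24.
Inner hash: even-index sum = 808 mod 256 = 40; odd-index sum = 392 mod 256 = 136 → 28 88.
Outer input = (K'⊕opad) ∥ inner = 5c 33 fe 2d f3 3d ∥ 28 88.
Outer hash (tag): even-index sum = 629 mod 256 = 117; odd-index sum = 293 mod 256 = 37 → 75 25.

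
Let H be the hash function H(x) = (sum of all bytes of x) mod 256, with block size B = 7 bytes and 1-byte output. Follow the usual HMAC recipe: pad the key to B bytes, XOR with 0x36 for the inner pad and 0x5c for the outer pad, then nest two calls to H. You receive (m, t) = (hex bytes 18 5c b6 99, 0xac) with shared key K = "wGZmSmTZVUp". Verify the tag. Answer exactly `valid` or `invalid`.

Key "wGZmSmTZVUp" = 77 47 5a 6d 53 6d 54 5a 56 55 70 is 11 bytes > B = 7, so hash it first: H(key) = 0e, then zero-pad to 7 bytes: K' = 0e 00 00 00 00 00 00.
K' ⊕ ipad = 38 36 36 36 36 36 36; K' ⊕ opad = 52 5c 5c 5c 5c 5c 5c.
Inner hash: sum = 56+54+54+54+54+54+54+24+92+182+153 = 831; mod 256 = 63 → 3f.
Outer hash (recomputed tag): sum = 82+92+92+92+92+92+92+63 = 697; mod 256 = 185 → b9.
Recomputed tag = b9; claimed = ac → mismatch.

invalid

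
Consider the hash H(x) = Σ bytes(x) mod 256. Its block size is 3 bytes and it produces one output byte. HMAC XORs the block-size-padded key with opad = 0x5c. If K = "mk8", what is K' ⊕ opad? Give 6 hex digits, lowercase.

Key "mk8" = 6d 6b 38 is exactly B = 3 bytes: K' = 6d 6b 38.
XOR each byte with 0x5c: 6d⊕5c=31, 6b⊕5c=37, 38⊕5c=64.

313764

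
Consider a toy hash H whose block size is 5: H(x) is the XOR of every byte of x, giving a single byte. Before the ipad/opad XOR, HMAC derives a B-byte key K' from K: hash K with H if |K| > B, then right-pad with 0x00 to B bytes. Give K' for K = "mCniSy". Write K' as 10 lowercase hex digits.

|K| = 6 > B = 5, so first hash the key.
H(K): XOR 6d⊕43⊕6e⊕69⊕53⊕79 = 03.
Zero-pad H(K) = 03 to 5 bytes: K' = 03 00 00 00 00.

0300000000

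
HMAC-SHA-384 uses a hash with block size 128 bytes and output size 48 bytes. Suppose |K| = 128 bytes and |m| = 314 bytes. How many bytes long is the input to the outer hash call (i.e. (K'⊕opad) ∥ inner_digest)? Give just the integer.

176

Key is 128 ≤ 128 bytes, zero-padded: |K'| = 128.
Outer input = (K'⊕opad) ∥ H(inner) → 128 + 48 = 176 bytes.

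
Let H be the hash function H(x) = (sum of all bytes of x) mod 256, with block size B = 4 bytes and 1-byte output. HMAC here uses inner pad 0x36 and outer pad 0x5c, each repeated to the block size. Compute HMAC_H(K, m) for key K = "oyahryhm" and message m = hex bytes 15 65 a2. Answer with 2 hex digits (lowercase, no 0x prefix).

Key "oyahryhm" = 6f 79 61 68 72 79 68 6d is 8 bytes > B = 4, so hash it first: H(key) = 71, then zero-pad to 4 bytes: K' = 71 00 00 00.
K' ⊕ ipad = 47 36 36 36.  K' ⊕ opad = 2d 5c 5c 5c.
Inner input = (K'⊕ipad) ∥ m = 47 36 36 36 ∥ 15 65 a2.
Inner hash: sum = 71+54+54+54+21+101+162 = 517; mod 256 = 5 → 05.
Outer input = (K'⊕opad) ∥ inner = 2d 5c 5c 5c ∥ 05.
Outer hash (tag): sum = 45+92+92+92+5 = 326; mod 256 = 70 → 46.

46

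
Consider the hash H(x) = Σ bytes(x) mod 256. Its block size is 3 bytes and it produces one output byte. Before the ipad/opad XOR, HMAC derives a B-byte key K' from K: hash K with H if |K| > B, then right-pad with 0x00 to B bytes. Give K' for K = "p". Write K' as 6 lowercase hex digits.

Key "p" = 70 is 1 byte ≤ B = 3; zero-pad to 3 bytes: K' = 70 00 00.

700000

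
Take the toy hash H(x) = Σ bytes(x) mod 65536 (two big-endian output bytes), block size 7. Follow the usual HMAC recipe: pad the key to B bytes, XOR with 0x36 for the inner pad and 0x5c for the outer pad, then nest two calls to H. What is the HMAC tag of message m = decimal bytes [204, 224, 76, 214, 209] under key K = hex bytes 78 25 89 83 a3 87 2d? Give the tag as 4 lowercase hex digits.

Key hex bytes 78 25 89 83 a3 87 2d is exactly B = 7 bytes: K' = 78 25 89 83 a3 87 2d.
K' ⊕ ipad = 4e 13 bf b5 95 b1 1b.  K' ⊕ opad = 24 79 d5 df ff db 71.
Inner input = (K'⊕ipad) ∥ m = 4e 13 bf b5 95 b1 1b ∥ cc e0 4c d6 d1.
Inner hash: sum = 78+19+191+181+149+177+27+204+224+76+214+209 = 1749 → 06 d5.
Outer input = (K'⊕opad) ∥ inner = 24 79 d5 df ff db 71 ∥ 06 d5.
Outer hash (tag): sum = 36+121+213+223+255+219+113+6+213 = 1399 → 05 77.

0577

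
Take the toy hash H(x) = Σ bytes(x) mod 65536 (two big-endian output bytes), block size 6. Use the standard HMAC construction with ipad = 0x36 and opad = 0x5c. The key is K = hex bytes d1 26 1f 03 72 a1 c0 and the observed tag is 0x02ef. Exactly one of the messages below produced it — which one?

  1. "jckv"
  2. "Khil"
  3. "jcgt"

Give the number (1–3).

2

Key hex bytes d1 26 1f 03 72 a1 c0 is 7 bytes > B = 6, so hash it first: H(key) = 02 ec, then zero-pad to 6 bytes: K' = 02 ec 00 00 00 00.
K' ⊕ ipad = 34 da 36 36 36 36; K' ⊕ opad = 5e b0 5c 5c 5c 5c.
m1: inner = H(34 da 36 36 36 36 6a 63 6b 76) = 03 94; tag = H(5e b0 5c 5c 5c 5c 03 94) = 0315
m2: inner = H(34 da 36 36 36 36 4b 68 69 6c) = 03 6e; tag = H(5e b0 5c 5c 5c 5c 03 6e) = 02ef ← matches
m3: inner = H(34 da 36 36 36 36 6a 63 67 74) = 03 8e; tag = H(5e b0 5c 5c 5c 5c 03 8e) = 030f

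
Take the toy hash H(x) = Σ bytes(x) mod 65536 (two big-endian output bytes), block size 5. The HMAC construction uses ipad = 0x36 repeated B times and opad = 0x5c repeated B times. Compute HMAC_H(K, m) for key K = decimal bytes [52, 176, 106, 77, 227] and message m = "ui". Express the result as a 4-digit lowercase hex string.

026f

Key decimal bytes [52, 176, 106, 77, 227] = 34 b0 6a 4d e3 is exactly B = 5 bytes: K' = 34 b0 6a 4d e3.
K' ⊕ ipad = 02 86 5c 7b d5.  K' ⊕ opad = 68 ec 36 11 bf.
Inner input = (K'⊕ipad) ∥ m = 02 86 5c 7b d5 ∥ 75 69.
Inner hash: sum = 2+134+92+123+213+117+105 = 786 → 03 12.
Outer input = (K'⊕opad) ∥ inner = 68 ec 36 11 bf ∥ 03 12.
Outer hash (tag): sum = 104+236+54+17+191+3+18 = 623 → 02 6f.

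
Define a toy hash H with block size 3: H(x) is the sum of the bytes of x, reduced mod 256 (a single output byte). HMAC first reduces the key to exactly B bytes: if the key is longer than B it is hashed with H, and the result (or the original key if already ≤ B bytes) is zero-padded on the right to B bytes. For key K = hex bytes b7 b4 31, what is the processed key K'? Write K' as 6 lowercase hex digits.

b7b431

Key hex bytes b7 b4 31 is exactly B = 3 bytes: K' = b7 b4 31.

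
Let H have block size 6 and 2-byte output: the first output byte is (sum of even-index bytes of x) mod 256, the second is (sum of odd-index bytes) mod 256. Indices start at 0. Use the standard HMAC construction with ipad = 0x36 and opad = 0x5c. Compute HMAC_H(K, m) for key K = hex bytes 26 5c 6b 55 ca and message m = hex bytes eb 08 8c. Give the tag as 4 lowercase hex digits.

2770

Key hex bytes 26 5c 6b 55 ca is 5 bytes ≤ B = 6; zero-pad to 6 bytes: K' = 26 5c 6b 55 ca 00.
K' ⊕ ipad = 10 6a 5d 63 fc 36.  K' ⊕ opad = 7a 00 37 09 96 5c.
Inner input = (K'⊕ipad) ∥ m = 10 6a 5d 63 fc 36 ∥ eb 08 8c.
Inner hash: even-index sum = 736 mod 256 = 224; odd-index sum = 267 mod 256 = 11 → e0 0b.
Outer input = (K'⊕opad) ∥ inner = 7a 00 37 09 96 5c ∥ e0 0b.
Outer hash (tag): even-index sum = 551 mod 256 = 39; odd-index sum = 112 mod 256 = 112 → 27 70.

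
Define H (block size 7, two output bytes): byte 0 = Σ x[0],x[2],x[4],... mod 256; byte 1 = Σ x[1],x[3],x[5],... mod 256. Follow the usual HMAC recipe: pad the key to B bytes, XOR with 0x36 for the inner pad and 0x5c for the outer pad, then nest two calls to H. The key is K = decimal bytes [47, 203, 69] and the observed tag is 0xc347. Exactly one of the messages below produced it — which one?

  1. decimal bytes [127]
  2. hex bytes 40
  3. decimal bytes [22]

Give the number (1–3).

Key decimal bytes [47, 203, 69] = 2f cb 45 is 3 bytes ≤ B = 7; zero-pad to 7 bytes: K' = 2f cb 45 00 00 00 00.
K' ⊕ ipad = 19 fd 73 36 36 36 36; K' ⊕ opad = 73 97 19 5c 5c 5c 5c.
m1: inner = H(19 fd 73 36 36 36 36 7f) = f8 e8; tag = H(73 97 19 5c 5c 5c 5c f8 e8) = 2c47
m2: inner = H(19 fd 73 36 36 36 36 40) = f8 a9; tag = H(73 97 19 5c 5c 5c 5c f8 a9) = ed47
m3: inner = H(19 fd 73 36 36 36 36 16) = f8 7f; tag = H(73 97 19 5c 5c 5c 5c f8 7f) = c347 ← matches

3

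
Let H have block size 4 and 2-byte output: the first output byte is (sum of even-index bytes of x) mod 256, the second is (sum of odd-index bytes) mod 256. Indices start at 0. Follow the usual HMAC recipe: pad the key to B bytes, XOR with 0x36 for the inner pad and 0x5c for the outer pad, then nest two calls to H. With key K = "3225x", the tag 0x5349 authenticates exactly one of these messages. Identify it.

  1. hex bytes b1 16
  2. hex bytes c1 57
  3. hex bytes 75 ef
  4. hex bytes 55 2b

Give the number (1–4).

4

Key "3225x" = 33 32 32 35 78 is 5 bytes > B = 4, so hash it first: H(key) = dd 67, then zero-pad to 4 bytes: K' = dd 67 00 00.
K' ⊕ ipad = eb 51 36 36; K' ⊕ opad = 81 3b 5c 5c.
m1: inner = H(eb 51 36 36 b1 16) = d2 9d; tag = H(81 3b 5c 5c d2 9d) = af34
m2: inner = H(eb 51 36 36 c1 57) = e2 de; tag = H(81 3b 5c 5c e2 de) = bf75
m3: inner = H(eb 51 36 36 75 ef) = 96 76; tag = H(81 3b 5c 5c 96 76) = 730d
m4: inner = H(eb 51 36 36 55 2b) = 76 b2; tag = H(81 3b 5c 5c 76 b2) = 5349 ← matches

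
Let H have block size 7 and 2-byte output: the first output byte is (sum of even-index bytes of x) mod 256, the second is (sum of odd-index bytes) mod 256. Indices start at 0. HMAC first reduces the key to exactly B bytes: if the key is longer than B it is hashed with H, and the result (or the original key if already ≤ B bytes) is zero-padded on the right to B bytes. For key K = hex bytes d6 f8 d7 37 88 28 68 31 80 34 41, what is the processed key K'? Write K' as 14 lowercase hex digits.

|K| = 11 > B = 7, so first hash the key.
H(K): even-index sum = 862 mod 256 = 94; odd-index sum = 444 mod 256 = 188 → 5e bc.
Zero-pad H(K) = 5e bc to 7 bytes: K' = 5e bc 00 00 00 00 00.

5ebc0000000000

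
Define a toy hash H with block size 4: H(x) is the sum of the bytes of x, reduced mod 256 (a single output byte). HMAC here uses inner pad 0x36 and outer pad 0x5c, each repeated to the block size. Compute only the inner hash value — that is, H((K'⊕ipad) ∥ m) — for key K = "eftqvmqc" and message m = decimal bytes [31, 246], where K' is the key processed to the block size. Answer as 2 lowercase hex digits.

Key "eftqvmqc" = 65 66 74 71 76 6d 71 63 is 8 bytes > B = 4, so hash it first: H(key) = 67, then zero-pad to 4 bytes: K' = 67 00 00 00.
K' ⊕ ipad = 51 36 36 36.
Inner input = 51 36 36 36 ∥ 1f f6.
Inner hash: sum = 81+54+54+54+31+246 = 520; mod 256 = 8 → 08.

08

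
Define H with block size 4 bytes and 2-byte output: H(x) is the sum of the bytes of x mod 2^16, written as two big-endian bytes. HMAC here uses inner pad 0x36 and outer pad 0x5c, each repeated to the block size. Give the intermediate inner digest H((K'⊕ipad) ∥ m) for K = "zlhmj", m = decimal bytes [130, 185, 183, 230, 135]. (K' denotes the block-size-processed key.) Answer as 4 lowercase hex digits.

Key "zlhmj" = 7a 6c 68 6d 6a is 5 bytes > B = 4, so hash it first: H(key) = 02 25, then zero-pad to 4 bytes: K' = 02 25 00 00.
K' ⊕ ipad = 34 13 36 36.
Inner input = 34 13 36 36 ∥ 82 b9 b7 e6 87.
Inner hash: sum = 52+19+54+54+130+185+183+230+135 = 1042 → 04 12.

0412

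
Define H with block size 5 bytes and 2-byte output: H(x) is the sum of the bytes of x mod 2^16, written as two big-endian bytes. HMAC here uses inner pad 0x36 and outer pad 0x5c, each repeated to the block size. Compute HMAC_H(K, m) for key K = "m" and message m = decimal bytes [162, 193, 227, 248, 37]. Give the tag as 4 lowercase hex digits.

023b

Key "m" = 6d is 1 byte ≤ B = 5; zero-pad to 5 bytes: K' = 6d 00 00 00 00.
K' ⊕ ipad = 5b 36 36 36 36.  K' ⊕ opad = 31 5c 5c 5c 5c.
Inner input = (K'⊕ipad) ∥ m = 5b 36 36 36 36 ∥ a2 c1 e3 f8 25.
Inner hash: sum = 91+54+54+54+54+162+193+227+248+37 = 1174 → 04 96.
Outer input = (K'⊕opad) ∥ inner = 31 5c 5c 5c 5c ∥ 04 96.
Outer hash (tag): sum = 49+92+92+92+92+4+150 = 571 → 02 3b.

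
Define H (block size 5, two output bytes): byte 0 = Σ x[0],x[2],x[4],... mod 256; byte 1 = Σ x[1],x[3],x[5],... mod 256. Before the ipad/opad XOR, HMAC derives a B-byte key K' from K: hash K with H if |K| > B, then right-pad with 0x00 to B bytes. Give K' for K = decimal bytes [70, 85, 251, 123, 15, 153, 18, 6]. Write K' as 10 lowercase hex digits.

|K| = 8 > B = 5, so first hash the key.
H(K): even-index sum = 354 mod 256 = 98; odd-index sum = 367 mod 256 = 111 → 62 6f.
Zero-pad H(K) = 62 6f to 5 bytes: K' = 62 6f 00 00 00.

626f000000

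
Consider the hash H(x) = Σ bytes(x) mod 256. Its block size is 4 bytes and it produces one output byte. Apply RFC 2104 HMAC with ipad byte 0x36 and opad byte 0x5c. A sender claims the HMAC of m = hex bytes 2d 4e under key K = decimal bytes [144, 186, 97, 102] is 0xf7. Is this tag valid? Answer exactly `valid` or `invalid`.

invalid

Key decimal bytes [144, 186, 97, 102] = 90 ba 61 66 is exactly B = 4 bytes: K' = 90 ba 61 66.
K' ⊕ ipad = a6 8c 57 50; K' ⊕ opad = cc e6 3d 3a.
Inner hash: sum = 166+140+87+80+45+78 = 596; mod 256 = 84 → 54.
Outer hash (recomputed tag): sum = 204+230+61+58+84 = 637; mod 256 = 125 → 7d.
Recomputed tag = 7d; claimed = f7 → mismatch.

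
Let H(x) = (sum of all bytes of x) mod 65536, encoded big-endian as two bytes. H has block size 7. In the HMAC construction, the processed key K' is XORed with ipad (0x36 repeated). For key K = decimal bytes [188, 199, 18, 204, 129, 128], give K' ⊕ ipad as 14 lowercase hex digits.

Key decimal bytes [188, 199, 18, 204, 129, 128] = bc c7 12 cc 81 80 is 6 bytes ≤ B = 7; zero-pad to 7 bytes: K' = bc c7 12 cc 81 80 00.
XOR each byte with 0x36: bc⊕36=8a, c7⊕36=f1, 12⊕36=24, cc⊕36=fa, 81⊕36=b7, 80⊕36=b6, 00⊕36=36.

8af124fab7b636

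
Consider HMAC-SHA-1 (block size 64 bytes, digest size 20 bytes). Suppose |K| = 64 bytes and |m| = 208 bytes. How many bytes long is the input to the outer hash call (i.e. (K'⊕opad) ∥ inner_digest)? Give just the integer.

Key is 64 ≤ 64 bytes, zero-padded: |K'| = 64.
Outer input = (K'⊕opad) ∥ H(inner) → 64 + 20 = 84 bytes.

84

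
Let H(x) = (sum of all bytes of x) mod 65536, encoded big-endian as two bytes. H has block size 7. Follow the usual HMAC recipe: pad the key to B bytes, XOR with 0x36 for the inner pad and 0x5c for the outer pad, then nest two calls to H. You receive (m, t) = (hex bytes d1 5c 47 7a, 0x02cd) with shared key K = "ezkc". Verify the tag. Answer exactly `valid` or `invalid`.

Key "ezkc" = 65 7a 6b 63 is 4 bytes ≤ B = 7; zero-pad to 7 bytes: K' = 65 7a 6b 63 00 00 00.
K' ⊕ ipad = 53 4c 5d 55 36 36 36; K' ⊕ opad = 39 26 37 3f 5c 5c 5c.
Inner hash: sum = 83+76+93+85+54+54+54+209+92+71+122 = 993 → 03 e1.
Outer hash (recomputed tag): sum = 57+38+55+63+92+92+92+3+225 = 717 → 02 cd.
Recomputed tag = 02cd; claimed = 02cd → match.

valid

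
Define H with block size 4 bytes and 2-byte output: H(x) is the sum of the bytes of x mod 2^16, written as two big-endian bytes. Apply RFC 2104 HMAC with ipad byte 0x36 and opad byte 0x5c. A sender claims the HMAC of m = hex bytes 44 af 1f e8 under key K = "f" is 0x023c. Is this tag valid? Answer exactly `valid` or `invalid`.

Key "f" = 66 is 1 byte ≤ B = 4; zero-pad to 4 bytes: K' = 66 00 00 00.
K' ⊕ ipad = 50 36 36 36; K' ⊕ opad = 3a 5c 5c 5c.
Inner hash: sum = 80+54+54+54+68+175+31+232 = 748 → 02 ec.
Outer hash (recomputed tag): sum = 58+92+92+92+2+236 = 572 → 02 3c.
Recomputed tag = 023c; claimed = 023c → match.

valid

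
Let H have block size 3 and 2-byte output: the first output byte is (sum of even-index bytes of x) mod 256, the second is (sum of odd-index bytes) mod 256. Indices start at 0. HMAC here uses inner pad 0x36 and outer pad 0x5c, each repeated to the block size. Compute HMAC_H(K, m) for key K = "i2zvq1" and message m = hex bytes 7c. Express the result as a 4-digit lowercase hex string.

Key "i2zvq1" = 69 32 7a 76 71 31 is 6 bytes > B = 3, so hash it first: H(key) = 54 d9, then zero-pad to 3 bytes: K' = 54 d9 00.
K' ⊕ ipad = 62 ef 36.  K' ⊕ opad = 08 85 5c.
Inner input = (K'⊕ipad) ∥ m = 62 ef 36 ∥ 7c.
Inner hash: even-index sum = 152 mod 256 = 152; odd-index sum = 363 mod 256 = 107 → 98 6b.
Outer input = (K'⊕opad) ∥ inner = 08 85 5c ∥ 98 6b.
Outer hash (tag): even-index sum = 207 mod 256 = 207; odd-index sum = 285 mod 256 = 29 → cf 1d.

cf1d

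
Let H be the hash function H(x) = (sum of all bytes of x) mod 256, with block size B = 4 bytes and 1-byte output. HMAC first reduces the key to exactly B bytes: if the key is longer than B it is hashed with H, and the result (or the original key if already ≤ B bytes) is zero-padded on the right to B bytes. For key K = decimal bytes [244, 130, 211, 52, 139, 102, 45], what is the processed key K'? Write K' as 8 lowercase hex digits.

9b000000

|K| = 7 > B = 4, so first hash the key.
H(K): sum = 244+130+211+52+139+102+45 = 923; mod 256 = 155 → 9b.
Zero-pad H(K) = 9b to 4 bytes: K' = 9b 00 00 00.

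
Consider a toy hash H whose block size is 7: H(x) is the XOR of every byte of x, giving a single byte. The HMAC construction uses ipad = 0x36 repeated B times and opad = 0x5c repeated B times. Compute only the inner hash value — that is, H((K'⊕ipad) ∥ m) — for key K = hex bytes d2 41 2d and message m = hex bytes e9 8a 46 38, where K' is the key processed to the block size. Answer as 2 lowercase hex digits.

95

Key hex bytes d2 41 2d is 3 bytes ≤ B = 7; zero-pad to 7 bytes: K' = d2 41 2d 00 00 00 00.
K' ⊕ ipad = e4 77 1b 36 36 36 36.
Inner input = e4 77 1b 36 36 36 36 ∥ e9 8a 46 38.
Inner hash: XOR e4⊕77⊕1b⊕36⊕36⊕36⊕36⊕e9⊕8a⊕46⊕38 = 95.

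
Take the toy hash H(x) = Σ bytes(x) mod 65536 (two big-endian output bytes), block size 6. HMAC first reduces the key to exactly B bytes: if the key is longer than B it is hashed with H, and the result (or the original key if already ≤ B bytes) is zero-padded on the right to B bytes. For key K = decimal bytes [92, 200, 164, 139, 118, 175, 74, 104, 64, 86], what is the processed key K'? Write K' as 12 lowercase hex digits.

04c000000000

|K| = 10 > B = 6, so first hash the key.
H(K): sum = 92+200+164+139+118+175+74+104+64+86 = 1216 → 04 c0.
Zero-pad H(K) = 04 c0 to 6 bytes: K' = 04 c0 00 00 00 00.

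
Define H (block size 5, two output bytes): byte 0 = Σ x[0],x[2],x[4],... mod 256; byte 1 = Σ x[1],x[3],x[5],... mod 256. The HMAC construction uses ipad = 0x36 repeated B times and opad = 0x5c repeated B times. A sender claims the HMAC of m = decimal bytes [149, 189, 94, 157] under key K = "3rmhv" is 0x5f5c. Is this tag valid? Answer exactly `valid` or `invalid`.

Key "3rmhv" = 33 72 6d 68 76 is exactly B = 5 bytes: K' = 33 72 6d 68 76.
K' ⊕ ipad = 05 44 5b 5e 40; K' ⊕ opad = 6f 2e 31 34 2a.
Inner hash: even-index sum = 506 mod 256 = 250; odd-index sum = 405 mod 256 = 149 → fa 95.
Outer hash (recomputed tag): even-index sum = 351 mod 256 = 95; odd-index sum = 348 mod 256 = 92 → 5f 5c.
Recomputed tag = 5f5c; claimed = 5f5c → match.

valid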